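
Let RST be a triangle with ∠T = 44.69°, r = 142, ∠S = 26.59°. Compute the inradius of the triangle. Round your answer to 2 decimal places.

21.31

The third angle is ∠R = 180° − ∠S − ∠T = 108.72°.
Law of sines: s = r·sin S/sin R ≈ 67.11.
Law of sines: t = r·sin T/sin R ≈ 105.44.
Area = ½·r·s·sin T ≈ 3350.9.
Semiperimeter p = (142+67.11+105.44)/2 = 157.28.
Inradius = area/p = 3350.9/157.28 ≈ 21.306.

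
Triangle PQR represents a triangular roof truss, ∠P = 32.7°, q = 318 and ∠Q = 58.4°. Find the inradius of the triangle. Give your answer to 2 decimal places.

The third angle is ∠R = 180° − ∠P − ∠Q = 88.90°.
Law of sines: p = q·sin P/sin Q ≈ 201.7.
Law of sines: r = q·sin R/sin Q ≈ 373.29.
Area = ½·q·p·sin R ≈ 32065.
Semiperimeter s = (201.7+318+373.29)/2 = 446.5.
Inradius = area/s = 32065/446.5 ≈ 71.815.

71.81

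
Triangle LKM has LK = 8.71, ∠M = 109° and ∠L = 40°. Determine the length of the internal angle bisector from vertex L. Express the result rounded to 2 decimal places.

The third angle is ∠K = 180° − ∠M − ∠L = 31.00°.
Law of sines: KM = LK·sin L/sin M ≈ 5.9213.
Law of sines: ML = LK·sin K/sin M ≈ 4.7445.
The bisector from L has length 2·ML·LK·cos(∠L/2)/(ML+LK) ≈ 5.7724.

5.77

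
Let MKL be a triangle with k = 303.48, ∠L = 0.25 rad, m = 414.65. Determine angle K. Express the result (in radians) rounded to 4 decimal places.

0.5568

By the law of cosines, l² = m² + k² − 2·m·k·cos L = 20183, so l ≈ 142.07.
Law of cosines again: cos K = (l² + m² − k²)/(2·l·m) ≈ 0.84893, so ∠K ≈ 0.557 rad.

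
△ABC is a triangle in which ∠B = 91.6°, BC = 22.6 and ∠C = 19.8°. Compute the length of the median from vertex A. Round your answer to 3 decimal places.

The third angle is ∠A = 180° − ∠B − ∠C = 68.60°.
Law of sines: CA = BC·sin B/sin A ≈ 24.264.
Law of sines: AB = BC·sin C/sin A ≈ 8.2224.
Median from A: ½√(2·CA² + 2·AB² − BC²) ≈ 14.159.

14.159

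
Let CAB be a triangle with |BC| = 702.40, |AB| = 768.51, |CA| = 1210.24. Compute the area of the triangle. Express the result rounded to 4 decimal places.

area ≈ 252562.3841

Semiperimeter s = (768.51 + 702.4 + 1210.2)/2 = 1340.6.
Heron's formula: area = √(1340.6·572.06·638.17·130.33) ≈ 2.5256e+05.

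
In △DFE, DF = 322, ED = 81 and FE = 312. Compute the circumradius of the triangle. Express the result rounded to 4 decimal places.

By the law of cosines, cos D = (ED² + DF² − FE²) / (2·ED·DF) ≈ 0.24732, so ∠D ≈ 75.68°.
Circumradius = FE/(2 sin D) ≈ 161.

161.0015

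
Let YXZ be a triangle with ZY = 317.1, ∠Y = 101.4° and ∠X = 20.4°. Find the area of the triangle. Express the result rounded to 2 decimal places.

area ≈ 120165.63

The third angle is ∠Z = 180° − ∠Y − ∠X = 58.20°.
Law of sines: XZ = ZY·sin Y/sin X ≈ 891.76.
Law of sines: YX = ZY·sin Z/sin X ≈ 773.16.
Area = ½·ZY·XZ·sin Z ≈ 1.2017e+05.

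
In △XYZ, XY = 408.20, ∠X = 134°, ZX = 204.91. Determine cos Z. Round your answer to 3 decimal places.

By the law of cosines, YZ² = ZX² + XY² − 2·ZX·XY·cos X = 3.2482e+05, so YZ ≈ 569.93.
Law of cosines again: cos Z = (YZ² + ZX² − XY²)/(2·YZ·ZX) ≈ 0.85706, so ∠Z ≈ 31.01°.

cos Z ≈ 0.857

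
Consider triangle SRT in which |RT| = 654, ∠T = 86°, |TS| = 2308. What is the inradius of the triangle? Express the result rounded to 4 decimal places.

By the law of cosines, |SR|² = |RT|² + |TS|² − 2·|RT|·|TS|·cos T = 5.544e+06, so |SR| ≈ 2354.6.
Area = ½·|RT|·|TS|·sin T ≈ 7.5288e+05.
Semiperimeter s = (654+2308+2354.6)/2 = 2658.3.
Inradius = area/s = 7.5288e+05/2658.3 ≈ 283.22.

283.2193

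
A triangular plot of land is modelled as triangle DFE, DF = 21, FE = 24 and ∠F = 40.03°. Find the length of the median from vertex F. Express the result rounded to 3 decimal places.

By the law of cosines, ED² = DF² + FE² − 2·DF·FE·cos F = 245.17, so ED ≈ 15.658.
Median from F: ½√(2·DF² + 2·FE² − ED²) ≈ 21.147.

m_F ≈ 21.147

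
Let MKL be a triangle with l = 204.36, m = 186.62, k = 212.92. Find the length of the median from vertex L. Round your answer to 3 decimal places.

m_L ≈ 172.163

Median from L: ½√(2·m² + 2·k² − l²) ≈ 172.16.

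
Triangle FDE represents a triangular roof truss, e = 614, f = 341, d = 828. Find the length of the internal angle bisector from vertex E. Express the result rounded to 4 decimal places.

452.1682

By the law of cosines, cos E = (f² + d² − e²) / (2·f·d) ≈ 0.75239, so ∠E ≈ 41.20°.
The bisector from E has length 2·f·d·cos(∠E/2)/(f+d) ≈ 452.17.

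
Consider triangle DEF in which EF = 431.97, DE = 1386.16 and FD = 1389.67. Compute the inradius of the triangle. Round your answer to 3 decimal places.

Semiperimeter s = (431.97 + 1389.7 + 1386.2)/2 = 1603.9.
Heron's formula: area = √(1603.9·1171.9·214.23·217.74) ≈ 2.9611e+05.
Inradius = area/s = 2.9611e+05/1603.9 ≈ 184.62.

r ≈ 184.617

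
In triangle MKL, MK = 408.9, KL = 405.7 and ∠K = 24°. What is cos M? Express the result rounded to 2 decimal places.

By the law of cosines, LM² = MK² + KL² − 2·MK·KL·cos K = 28694, so LM ≈ 169.39.
Law of cosines again: cos M = (LM² + MK² − KL²)/(2·LM·MK) ≈ 0.22595, so ∠M ≈ 76.94°.

0.23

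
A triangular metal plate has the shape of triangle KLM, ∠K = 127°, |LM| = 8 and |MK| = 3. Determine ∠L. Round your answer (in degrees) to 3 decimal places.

Law of sines: sin L = |MK|·sin K/|LM| ≈ 0.29949.
Since |LM| ≥ |MK|, only the acute value applies: ∠L ≈ 17.43°.
Then ∠M = 180° − ∠K − ∠L ≈ 35.57°.

17.427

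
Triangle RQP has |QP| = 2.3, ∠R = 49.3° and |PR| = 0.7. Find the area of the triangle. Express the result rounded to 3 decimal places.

Law of sines: sin Q = |PR|·sin R/|QP| ≈ 0.23074.
Since |QP| ≥ |PR|, only the acute value applies: ∠Q ≈ 13.34°.
Then ∠P = 180° − ∠R − ∠Q ≈ 117.36°.
Law of sines gives |RQ| = |QP|·sin P/sin R ≈ 2.6944.
Area = ½·|QP|·|PR|·sin P ≈ 0.71495.

area ≈ 0.715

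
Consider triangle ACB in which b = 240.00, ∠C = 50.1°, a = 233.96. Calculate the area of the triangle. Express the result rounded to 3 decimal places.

21538.315

Area = ½·b·a·sin C ≈ 21538.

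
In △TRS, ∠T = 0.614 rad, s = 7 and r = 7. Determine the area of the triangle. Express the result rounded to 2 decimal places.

Area = ½·r·s·sin T ≈ 14.115.

area ≈ 14.12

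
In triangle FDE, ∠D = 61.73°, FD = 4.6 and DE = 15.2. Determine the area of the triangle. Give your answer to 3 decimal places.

Area = ½·FD·DE·sin D ≈ 30.79.

30.790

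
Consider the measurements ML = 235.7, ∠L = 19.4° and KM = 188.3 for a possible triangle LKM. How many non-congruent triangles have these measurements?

ML·sin L = 235.7·sin(19.4°) ≈ 78.29.
Since ML sin L < KM < ML (78.29 < 188.3 < 235.7), two triangles exist.

2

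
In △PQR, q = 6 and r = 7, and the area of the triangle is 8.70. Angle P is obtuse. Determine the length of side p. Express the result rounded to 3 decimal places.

12.706

From area = ½·q·r·sin P, we get sin P = 2·area/(q·r) ≈ 0.41429.
Taking the obtuse solution, ∠P ≈ 155.53°.
Law of cosines then gives p ≈ 12.706.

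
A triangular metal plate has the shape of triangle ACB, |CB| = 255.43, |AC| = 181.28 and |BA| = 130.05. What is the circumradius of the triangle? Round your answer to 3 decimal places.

By the law of cosines, cos A = (|BA|² + |AC|² − |CB|²) / (2·|BA|·|AC|) ≈ -0.32808, so ∠A ≈ 109.15°.
Circumradius = |CB|/(2 sin A) ≈ 135.2.

135.198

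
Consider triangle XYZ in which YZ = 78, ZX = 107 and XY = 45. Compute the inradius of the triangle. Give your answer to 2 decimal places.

Semiperimeter s = (78 + 107 + 45)/2 = 115.
Heron's formula: area = √(115·37·8·70) ≈ 1543.6.
Inradius = area/s = 1543.6/115 ≈ 13.423.

r ≈ 13.42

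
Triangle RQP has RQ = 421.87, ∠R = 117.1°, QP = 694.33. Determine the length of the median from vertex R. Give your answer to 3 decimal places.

Law of sines: sin P = RQ·sin R/QP ≈ 0.54089.
Since QP ≥ RQ, only the acute value applies: ∠P ≈ 32.74°.
Then ∠Q = 180° − ∠R − ∠P ≈ 30.16°.
Law of sines gives PR = QP·sin Q/sin R ≈ 391.82.
Median from R: ½√(2·PR² + 2·RQ² − QP²) ≈ 212.66.

212.659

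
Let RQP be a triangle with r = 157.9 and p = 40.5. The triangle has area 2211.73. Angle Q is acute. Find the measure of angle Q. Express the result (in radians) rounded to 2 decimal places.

From area = ½·p·r·sin Q, we get sin Q = 2·area/(p·r) ≈ 0.69171.
Taking the acute solution, ∠Q ≈ 0.764 rad.

0.76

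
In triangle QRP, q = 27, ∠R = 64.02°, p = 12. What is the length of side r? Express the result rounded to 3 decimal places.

24.272

By the law of cosines, r² = p² + q² − 2·p·q·cos R = 589.14, so r ≈ 24.272.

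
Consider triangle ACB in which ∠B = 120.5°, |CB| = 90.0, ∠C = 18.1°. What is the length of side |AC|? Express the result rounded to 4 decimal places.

117.2618

The third angle is ∠A = 180° − ∠C − ∠B = 41.40°.
Law of sines: |AC| = |CB|·sin B/sin A ≈ 117.26.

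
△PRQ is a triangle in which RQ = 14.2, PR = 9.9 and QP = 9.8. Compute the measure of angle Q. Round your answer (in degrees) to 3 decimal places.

44.159

By the law of cosines, cos Q = (RQ² + QP² − PR²) / (2·RQ·QP) ≈ 0.71741, so ∠Q ≈ 44.16°.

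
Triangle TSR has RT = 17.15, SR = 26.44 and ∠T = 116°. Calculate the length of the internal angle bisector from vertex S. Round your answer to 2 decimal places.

Law of sines: sin S = RT·sin T/SR ≈ 0.58299.
Since SR ≥ RT, only the acute value applies: ∠S ≈ 35.66°.
Then ∠R = 180° − ∠T − ∠S ≈ 28.34°.
Law of sines gives TS = SR·sin R/sin T ≈ 13.964.
The bisector from S has length 2·TS·SR·cos(∠S/2)/(TS+SR) ≈ 17.398.

17.40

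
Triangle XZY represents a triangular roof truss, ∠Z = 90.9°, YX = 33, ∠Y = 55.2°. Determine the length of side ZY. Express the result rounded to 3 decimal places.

The third angle is ∠X = 180° − ∠Z − ∠Y = 33.90°.
Law of sines: ZY = YX·sin X/sin Z ≈ 18.408.

18.408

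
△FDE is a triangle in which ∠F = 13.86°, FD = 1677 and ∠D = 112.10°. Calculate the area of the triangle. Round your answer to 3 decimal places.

The third angle is ∠E = 180° − ∠F − ∠D = 54.04°.
Law of sines: DE = FD·sin F/sin E ≈ 496.31.
Law of sines: EF = FD·sin D/sin E ≈ 1919.6.
Area = ½·FD·DE·sin D ≈ 3.8558e+05.

area ≈ 385579.485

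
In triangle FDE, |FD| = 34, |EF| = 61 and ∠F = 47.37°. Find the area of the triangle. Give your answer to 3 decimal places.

Area = ½·|EF|·|FD|·sin F ≈ 762.97.

area ≈ 762.965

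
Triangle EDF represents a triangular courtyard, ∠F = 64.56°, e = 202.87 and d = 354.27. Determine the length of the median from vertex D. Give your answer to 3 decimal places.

By the law of cosines, f² = e² + d² − 2·e·d·cos F = 1.0492e+05, so f ≈ 323.91.
Median from D: ½√(2·f² + 2·e² − d²) ≈ 204.11.

m_D ≈ 204.107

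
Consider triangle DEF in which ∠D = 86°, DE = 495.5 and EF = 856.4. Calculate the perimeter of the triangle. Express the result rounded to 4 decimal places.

Law of sines: sin F = DE·sin D/EF ≈ 0.57718.
Since EF ≥ DE, only the acute value applies: ∠F ≈ 35.25°.
Then ∠E = 180° − ∠D − ∠F ≈ 58.75°.
Law of sines gives FD = EF·sin E/sin D ≈ 733.92.
Semiperimeter s = (856.4+733.92+495.5)/2 = 1042.9.
Perimeter = 856.4 + 733.92 + 495.5 = 2085.8.

perimeter ≈ 2085.8179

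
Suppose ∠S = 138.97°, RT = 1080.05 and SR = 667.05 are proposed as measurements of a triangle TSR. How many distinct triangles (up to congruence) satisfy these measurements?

SR·sin S = 667.05·sin(138.97°) ≈ 437.9.
Since ∠S is not acute, a triangle exists only if RT > SR; here RT > SR, so there is exactly one triangle.

1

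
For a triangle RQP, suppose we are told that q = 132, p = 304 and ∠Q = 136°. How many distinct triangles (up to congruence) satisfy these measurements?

p·sin Q = 304·sin(136°) ≈ 211.2.
Since ∠Q is not acute, a triangle exists only if q > p; here q ≤ p, so there is no triangle.

0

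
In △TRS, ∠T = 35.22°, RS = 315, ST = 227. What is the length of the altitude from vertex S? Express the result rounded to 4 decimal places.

Law of sines: sin R = ST·sin T/RS ≈ 0.41560.
Since RS ≥ ST, only the acute value applies: ∠R ≈ 24.56°.
Then ∠S = 180° − ∠T − ∠R ≈ 120.22°.
Law of sines gives TR = RS·sin S/sin T ≈ 471.95.
Area = ½·RS·ST·sin S ≈ 30893.
The altitude from S has length 2·area/TR ≈ 130.91.

h_S ≈ 130.9149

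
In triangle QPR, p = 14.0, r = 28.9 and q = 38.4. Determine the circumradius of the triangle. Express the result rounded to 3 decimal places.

By the law of cosines, cos Q = (p² + r² − q²) / (2·p·r) ≈ -0.54789, so ∠Q ≈ 2.151 rad.
Circumradius = q/(2 sin Q) ≈ 22.951.

22.951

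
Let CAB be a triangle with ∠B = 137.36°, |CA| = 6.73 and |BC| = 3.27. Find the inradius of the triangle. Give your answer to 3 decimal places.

0.627

Law of sines: sin A = |BC|·sin B/|CA| ≈ 0.32913.
Since |CA| ≥ |BC|, only the acute value applies: ∠A ≈ 19.22°.
Then ∠C = 180° − ∠B − ∠A ≈ 23.42°.
Law of sines gives |AB| = |CA|·sin C/sin B ≈ 3.9495.
Area = ½·|CA|·|BC|·sin C ≈ 4.3742.
Semiperimeter s = (3.9495+3.27+6.73)/2 = 6.9748.
Inradius = area/s = 4.3742/6.9748 ≈ 0.62715.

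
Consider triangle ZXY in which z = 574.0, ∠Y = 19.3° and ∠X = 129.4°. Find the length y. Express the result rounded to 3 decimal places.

The third angle is ∠Z = 180° − ∠X − ∠Y = 31.30°.
Law of sines: y = z·sin Y/sin Z ≈ 365.17.

365.175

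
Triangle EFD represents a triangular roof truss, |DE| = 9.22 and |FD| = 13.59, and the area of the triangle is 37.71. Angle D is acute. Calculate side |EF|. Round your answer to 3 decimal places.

From area = ½·|FD|·|DE|·sin D, we get sin D = 2·area/(|FD|·|DE|) ≈ 0.60192.
Taking the acute solution, ∠D ≈ 0.6459 rad.
Law of cosines then gives |EF| ≈ 8.3413.

8.341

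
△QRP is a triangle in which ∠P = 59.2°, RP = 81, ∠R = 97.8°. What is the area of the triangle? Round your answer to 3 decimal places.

The third angle is ∠Q = 180° − ∠R − ∠P = 23.00°.
Law of sines: PQ = RP·sin R/sin Q ≈ 205.39.
Law of sines: QR = RP·sin P/sin Q ≈ 178.07.
Area = ½·RP·PQ·sin P ≈ 7144.9.

7144.931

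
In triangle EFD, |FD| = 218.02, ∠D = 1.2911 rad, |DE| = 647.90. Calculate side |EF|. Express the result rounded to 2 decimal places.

623.95

By the law of cosines, |EF|² = |FD|² + |DE|² − 2·|FD|·|DE|·cos D = 3.8932e+05, so |EF| ≈ 623.95.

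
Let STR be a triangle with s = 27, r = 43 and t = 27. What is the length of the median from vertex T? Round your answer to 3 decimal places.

33.268

Median from T: ½√(2·r² + 2·s² − t²) ≈ 33.268.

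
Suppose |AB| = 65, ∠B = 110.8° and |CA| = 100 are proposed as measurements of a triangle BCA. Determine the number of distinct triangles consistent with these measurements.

|AB|·sin B = 65·sin(110.8°) ≈ 60.76.
Since ∠B is not acute, a triangle exists only if |CA| > |AB|; here |CA| > |AB|, so there is exactly one triangle.

1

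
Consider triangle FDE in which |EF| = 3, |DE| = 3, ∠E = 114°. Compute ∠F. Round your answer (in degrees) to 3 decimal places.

33.000

By the law of cosines, |FD|² = |DE|² + |EF|² − 2·|DE|·|EF|·cos E = 25.321, so |FD| ≈ 5.032.
Law of cosines again: cos F = (|EF|² + |FD|² − |DE|²)/(2·|EF|·|FD|) ≈ 0.83867, so ∠F ≈ 33.00°.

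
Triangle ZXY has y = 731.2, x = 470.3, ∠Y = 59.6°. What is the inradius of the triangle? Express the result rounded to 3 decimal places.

Law of sines: sin X = x·sin Y/y ≈ 0.55476.
Since y ≥ x, only the acute value applies: ∠X ≈ 33.69°.
Then ∠Z = 180° − ∠Y − ∠X ≈ 86.71°.
Law of sines gives z = y·sin Z/sin Y ≈ 846.35.
Area = ½·y·x·sin Z ≈ 1.7166e+05.
Semiperimeter s = (846.35+470.3+731.2)/2 = 1023.9.
Inradius = area/s = 1.7166e+05/1023.9 ≈ 167.65.

r ≈ 167.646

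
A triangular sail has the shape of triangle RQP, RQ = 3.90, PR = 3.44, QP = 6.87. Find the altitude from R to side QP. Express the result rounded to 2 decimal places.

Semiperimeter s = (6.87 + 3.44 + 3.9)/2 = 7.105.
Heron's formula: area = √(7.105·0.235·3.665·3.205) ≈ 4.4286.
The altitude from R has length 2·area/QP ≈ 1.2893.

h_R ≈ 1.29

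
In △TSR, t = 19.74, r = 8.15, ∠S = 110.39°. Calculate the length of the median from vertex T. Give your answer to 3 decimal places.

m_T ≈ 14.829

By the law of cosines, s² = r² + t² − 2·r·t·cos S = 568.19, so s ≈ 23.837.
Median from T: ½√(2·s² + 2·r² − t²) ≈ 14.829.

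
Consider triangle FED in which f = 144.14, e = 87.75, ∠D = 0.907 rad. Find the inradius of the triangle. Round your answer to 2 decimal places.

By the law of cosines, d² = f² + e² − 2·f·e·cos D = 12891, so d ≈ 113.54.
Area = ½·f·e·sin D ≈ 4981.3.
Semiperimeter s = (144.14+87.75+113.54)/2 = 172.71.
Inradius = area/s = 4981.3/172.71 ≈ 28.841.

28.84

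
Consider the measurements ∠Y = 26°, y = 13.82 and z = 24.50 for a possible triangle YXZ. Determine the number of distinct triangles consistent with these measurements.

z·sin Y = 24.50·sin(26°) ≈ 10.74.
Since z sin Y < y < z (10.74 < 13.82 < 24.50), two triangles exist.

2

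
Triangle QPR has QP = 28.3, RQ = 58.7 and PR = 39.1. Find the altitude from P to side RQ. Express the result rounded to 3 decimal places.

16.278

Semiperimeter s = (39.1 + 58.7 + 28.3)/2 = 63.05.
Heron's formula: area = √(63.05·23.95·4.35·34.75) ≈ 477.77.
The altitude from P has length 2·area/RQ ≈ 16.278.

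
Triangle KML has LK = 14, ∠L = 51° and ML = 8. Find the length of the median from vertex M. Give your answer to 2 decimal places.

By the law of cosines, KM² = ML² + LK² − 2·ML·LK·cos L = 119.03, so KM ≈ 10.91.
Median from M: ½√(2·KM² + 2·ML² − LK²) ≈ 6.5204.

6.52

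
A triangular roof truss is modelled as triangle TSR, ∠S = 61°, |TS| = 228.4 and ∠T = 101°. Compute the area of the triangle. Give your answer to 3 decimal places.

The third angle is ∠R = 180° − ∠T − ∠S = 18.00°.
Law of sines: |SR| = |TS|·sin T/sin R ≈ 725.54.
Law of sines: |RT| = |TS|·sin S/sin R ≈ 646.45.
Area = ½·|TS|·|SR|·sin S ≈ 72468.

area ≈ 72467.900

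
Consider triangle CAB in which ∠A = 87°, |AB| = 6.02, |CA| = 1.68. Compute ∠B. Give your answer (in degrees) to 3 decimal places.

By the law of cosines, |BC|² = |CA|² + |AB|² − 2·|CA|·|AB|·cos A = 38.004, so |BC| ≈ 6.1648.
Law of cosines again: cos B = (|AB|² + |BC|² − |CA|²)/(2·|AB|·|BC|) ≈ 0.96226, so ∠B ≈ 15.79°.

∠B ≈ 15.792°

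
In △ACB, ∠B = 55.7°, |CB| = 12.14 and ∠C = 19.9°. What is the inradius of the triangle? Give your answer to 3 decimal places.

The third angle is ∠A = 180° − ∠C − ∠B = 104.40°.
Law of sines: |BA| = |CB|·sin C/sin A ≈ 4.2662.
Law of sines: |AC| = |CB|·sin B/sin A ≈ 10.354.
Area = ½·|CB|·|BA|·sin B ≈ 21.393.
Semiperimeter s = (12.14+4.2662+10.354)/2 = 13.38.
Inradius = area/s = 21.393/13.38 ≈ 1.5988.

1.599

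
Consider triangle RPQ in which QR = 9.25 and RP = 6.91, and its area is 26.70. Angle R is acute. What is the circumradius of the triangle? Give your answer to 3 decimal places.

4.752

From area = ½·QR·RP·sin R, we get sin R = 2·area/(QR·RP) ≈ 0.83545.
Taking the acute solution, ∠R ≈ 56.66°.
Law of cosines then gives PQ ≈ 7.9409.
Circumradius = PQ/(2 sin R) ≈ 4.7524.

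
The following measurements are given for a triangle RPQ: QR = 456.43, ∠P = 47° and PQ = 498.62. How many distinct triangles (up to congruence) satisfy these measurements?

2

PQ·sin P = 498.62·sin(47°) ≈ 364.7.
Since PQ sin P < QR < PQ (364.7 < 456.43 < 498.62), two triangles exist.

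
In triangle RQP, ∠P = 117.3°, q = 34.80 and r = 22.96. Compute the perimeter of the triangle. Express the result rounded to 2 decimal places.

107.47

By the law of cosines, p² = r² + q² − 2·r·q·cos P = 2471.1, so p ≈ 49.71.
Semiperimeter s = (22.96+34.8+49.71)/2 = 53.735.
Perimeter = 22.96 + 34.8 + 49.71 = 107.47.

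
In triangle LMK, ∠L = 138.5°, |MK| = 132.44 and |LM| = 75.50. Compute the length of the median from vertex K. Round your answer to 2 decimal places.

Law of sines: sin K = |LM|·sin L/|MK| ≈ 0.37774.
Since |MK| ≥ |LM|, only the acute value applies: ∠K ≈ 22.19°.
Then ∠M = 180° − ∠L − ∠K ≈ 19.31°.
Law of sines gives |KL| = |MK|·sin M/sin L ≈ 66.082.
Median from K: ½√(2·|MK|² + 2·|KL|² − |LM|²) ≈ 97.614.

m_K ≈ 97.61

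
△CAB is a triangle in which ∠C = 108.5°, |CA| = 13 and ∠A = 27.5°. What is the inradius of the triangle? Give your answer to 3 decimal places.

The third angle is ∠B = 180° − ∠C − ∠A = 44.00°.
Law of sines: |AB| = |CA|·sin C/sin B ≈ 17.747.
Law of sines: |BC| = |CA|·sin A/sin B ≈ 8.6413.
Area = ½·|CA|·|AB|·sin A ≈ 53.266.
Semiperimeter s = (17.747+8.6413+13)/2 = 19.694.
Inradius = area/s = 53.266/19.694 ≈ 2.7046.

2.705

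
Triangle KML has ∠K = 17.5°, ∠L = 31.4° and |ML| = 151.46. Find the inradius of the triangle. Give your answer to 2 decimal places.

The third angle is ∠M = 180° − ∠L − ∠K = 131.10°.
Law of sines: |LK| = |ML|·sin M/sin K ≈ 379.56.
Law of sines: |KM| = |ML|·sin L/sin K ≈ 262.42.
Area = ½·|ML|·|LK|·sin L ≈ 14976.
Semiperimeter s = (151.46+379.56+262.42)/2 = 396.72.
Inradius = area/s = 14976/396.72 ≈ 37.749.

37.75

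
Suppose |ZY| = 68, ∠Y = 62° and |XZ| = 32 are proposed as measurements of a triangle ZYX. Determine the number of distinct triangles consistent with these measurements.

0

|ZY|·sin Y = 68·sin(62°) ≈ 60.04.
Since |XZ| = 32 < 60.04 = |ZY| sin Y, no triangle exists.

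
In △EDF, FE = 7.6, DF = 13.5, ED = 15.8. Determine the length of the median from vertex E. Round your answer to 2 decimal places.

Median from E: ½√(2·FE² + 2·ED² − DF²) ≈ 10.399.

10.40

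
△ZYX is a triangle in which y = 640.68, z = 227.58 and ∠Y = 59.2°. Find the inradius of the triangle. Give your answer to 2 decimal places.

r ≈ 89.06

Law of sines: sin Z = z·sin Y/y ≈ 0.30512.
Since y ≥ z, only the acute value applies: ∠Z ≈ 17.77°.
Then ∠X = 180° − ∠Y − ∠Z ≈ 103.03°.
Law of sines gives x = y·sin X/sin Y ≈ 726.66.
Area = ½·y·z·sin X ≈ 71024.
Semiperimeter s = (227.58+640.68+726.66)/2 = 797.46.
Inradius = area/s = 71024/797.46 ≈ 89.063.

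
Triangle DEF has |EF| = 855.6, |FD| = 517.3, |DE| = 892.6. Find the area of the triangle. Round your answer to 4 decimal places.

Semiperimeter s = (855.6 + 517.3 + 892.6)/2 = 1132.8.
Heron's formula: area = √(1132.8·277.15·615.45·240.15) ≈ 2.1541e+05.

215408.1646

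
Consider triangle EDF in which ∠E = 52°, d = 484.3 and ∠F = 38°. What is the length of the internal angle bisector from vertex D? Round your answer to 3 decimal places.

The third angle is ∠D = 180° − ∠F − ∠E = 90.00°.
Law of sines: e = d·sin E/sin D ≈ 381.63.
Law of sines: f = d·sin F/sin D ≈ 298.16.
The bisector from D has length 2·f·e·cos(∠D/2)/(f+e) ≈ 236.72.

t_D ≈ 236.722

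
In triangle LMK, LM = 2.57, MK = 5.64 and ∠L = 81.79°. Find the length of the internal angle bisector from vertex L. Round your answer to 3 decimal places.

Law of sines: sin K = LM·sin L/MK ≈ 0.45100.
Since MK ≥ LM, only the acute value applies: ∠K ≈ 26.81°.
Then ∠M = 180° − ∠L − ∠K ≈ 71.40°.
Law of sines gives KL = MK·sin M/sin L ≈ 5.4008.
The bisector from L has length 2·KL·LM·cos(∠L/2)/(KL+LM) ≈ 2.6326.

2.633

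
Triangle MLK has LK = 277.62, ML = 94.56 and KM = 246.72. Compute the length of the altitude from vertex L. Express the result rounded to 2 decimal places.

h_L ≈ 93.41

Semiperimeter s = (277.62 + 246.72 + 94.56)/2 = 309.45.
Heron's formula: area = √(309.45·31.83·62.73·214.89) ≈ 11523.
The altitude from L has length 2·area/KM ≈ 93.408.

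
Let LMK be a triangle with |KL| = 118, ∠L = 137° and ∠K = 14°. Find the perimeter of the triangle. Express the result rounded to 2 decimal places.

342.88

The third angle is ∠M = 180° − ∠K − ∠L = 29.00°.
Law of sines: |MK| = |KL|·sin L/sin M ≈ 165.99.
Law of sines: |LM| = |KL|·sin K/sin M ≈ 58.882.
Semiperimeter s = (165.99+118+58.882)/2 = 171.44.
Perimeter = 165.99 + 118 + 58.882 = 342.88.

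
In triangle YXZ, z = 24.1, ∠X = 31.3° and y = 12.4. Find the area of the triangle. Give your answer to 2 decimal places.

Area = ½·z·y·sin X ≈ 77.627.

area ≈ 77.63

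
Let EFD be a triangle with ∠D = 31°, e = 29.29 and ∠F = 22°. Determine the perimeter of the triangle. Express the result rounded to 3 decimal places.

The third angle is ∠E = 180° − ∠F − ∠D = 127.00°.
Law of sines: f = e·sin F/sin E ≈ 13.739.
Law of sines: d = e·sin D/sin E ≈ 18.889.
Semiperimeter s = (29.29+13.739+18.889)/2 = 30.959.
Perimeter = 29.29 + 13.739 + 18.889 = 61.918.

61.918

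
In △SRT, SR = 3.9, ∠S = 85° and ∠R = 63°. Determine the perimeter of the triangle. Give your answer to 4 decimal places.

The third angle is ∠T = 180° − ∠S − ∠R = 32.00°.
Law of sines: RT = SR·sin S/sin T ≈ 7.3316.
Law of sines: TS = SR·sin R/sin T ≈ 6.5575.
Semiperimeter s = (7.3316+6.5575+3.9)/2 = 8.8945.
Perimeter = 7.3316 + 6.5575 + 3.9 = 17.789.

17.7891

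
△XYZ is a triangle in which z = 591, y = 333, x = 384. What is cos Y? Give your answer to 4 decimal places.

cos Y ≈ 0.8501

By the law of cosines, cos Y = (z² + x² − y²) / (2·z·x) ≈ 0.85010, so ∠Y ≈ 31.78°.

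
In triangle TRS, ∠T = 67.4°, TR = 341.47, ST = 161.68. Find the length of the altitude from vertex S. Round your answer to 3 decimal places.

149.265

By the law of cosines, RS² = ST² + TR² − 2·ST·TR·cos T = 1.0031e+05, so RS ≈ 316.72.
Area = ½·ST·TR·sin T ≈ 25485.
The altitude from S has length 2·area/TR ≈ 149.26.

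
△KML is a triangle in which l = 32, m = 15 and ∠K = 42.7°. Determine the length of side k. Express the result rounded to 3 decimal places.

23.313

By the law of cosines, k² = m² + l² − 2·m·l·cos K = 543.48, so k ≈ 23.313.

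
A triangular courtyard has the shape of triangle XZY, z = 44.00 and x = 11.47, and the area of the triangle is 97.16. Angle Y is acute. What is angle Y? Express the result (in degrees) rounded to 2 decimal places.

22.65

From area = ½·x·z·sin Y, we get sin Y = 2·area/(x·z) ≈ 0.38504.
Taking the acute solution, ∠Y ≈ 22.65°.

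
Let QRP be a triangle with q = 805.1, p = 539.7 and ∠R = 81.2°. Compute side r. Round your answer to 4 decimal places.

898.0610

By the law of cosines, r² = p² + q² − 2·p·q·cos R = 8.0651e+05, so r ≈ 898.06.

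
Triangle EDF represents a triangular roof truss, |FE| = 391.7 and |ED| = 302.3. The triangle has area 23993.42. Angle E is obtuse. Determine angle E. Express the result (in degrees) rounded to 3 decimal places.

From area = ½·|FE|·|ED|·sin E, we get sin E = 2·area/(|FE|·|ED|) ≈ 0.40526.
Taking the obtuse solution, ∠E ≈ 156.09°.

156.093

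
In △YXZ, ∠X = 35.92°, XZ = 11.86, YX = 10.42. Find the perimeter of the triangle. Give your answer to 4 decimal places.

29.2853

By the law of cosines, ZY² = YX² + XZ² − 2·YX·XZ·cos X = 49.075, so ZY ≈ 7.0053.
Semiperimeter s = (11.86+7.0053+10.42)/2 = 14.643.
Perimeter = 11.86 + 7.0053 + 10.42 = 29.285.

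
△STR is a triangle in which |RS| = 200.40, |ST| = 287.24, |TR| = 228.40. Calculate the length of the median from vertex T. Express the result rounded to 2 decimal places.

Median from T: ½√(2·|ST|² + 2·|TR|² − |RS|²) ≈ 239.37.

239.37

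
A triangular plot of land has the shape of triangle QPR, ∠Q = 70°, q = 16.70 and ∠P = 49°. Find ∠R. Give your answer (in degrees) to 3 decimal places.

∠R ≈ 61.000°

The third angle is ∠R = 180° − ∠Q − ∠P = 61.00°.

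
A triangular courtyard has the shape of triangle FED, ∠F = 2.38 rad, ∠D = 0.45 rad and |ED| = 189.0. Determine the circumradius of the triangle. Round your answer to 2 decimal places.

The third angle is ∠E = π − ∠D − ∠F = 0.312 rad.
Law of sines: |DF| = |ED|·sin E/sin F ≈ 83.966.
Law of sines: |FE| = |ED|·sin D/sin F ≈ 119.13.
Circumradius = |ED|/(2 sin F) ≈ 136.94.

R ≈ 136.94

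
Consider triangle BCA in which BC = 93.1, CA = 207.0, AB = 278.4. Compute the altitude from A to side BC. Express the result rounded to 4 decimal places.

Semiperimeter s = (207 + 278.4 + 93.1)/2 = 289.25.
Heron's formula: area = √(289.25·82.25·10.85·196.15) ≈ 7115.6.
The altitude from A has length 2·area/BC ≈ 152.86.

h_A ≈ 152.8600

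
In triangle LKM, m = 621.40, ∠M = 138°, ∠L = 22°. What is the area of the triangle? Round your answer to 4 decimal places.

36968.2344

The third angle is ∠K = 180° − ∠M − ∠L = 20.00°.
Law of sines: l = m·sin L/sin M ≈ 347.89.
Law of sines: k = m·sin K/sin M ≈ 317.62.
Area = ½·m·l·sin K ≈ 36968.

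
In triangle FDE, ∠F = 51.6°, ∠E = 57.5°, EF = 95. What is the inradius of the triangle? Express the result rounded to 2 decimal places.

24.41

The third angle is ∠D = 180° − ∠E − ∠F = 70.90°.
Law of sines: DE = EF·sin F/sin D ≈ 78.788.
Law of sines: FD = EF·sin E/sin D ≈ 84.79.
Area = ½·EF·DE·sin E ≈ 3156.3.
Semiperimeter s = (78.788+95+84.79)/2 = 129.29.
Inradius = area/s = 3156.3/129.29 ≈ 24.413.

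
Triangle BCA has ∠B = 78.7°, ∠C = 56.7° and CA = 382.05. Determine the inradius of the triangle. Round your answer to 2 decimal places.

89.02

The third angle is ∠A = 180° − ∠B − ∠C = 44.60°.
Law of sines: AB = CA·sin C/sin B ≈ 325.63.
Law of sines: BC = CA·sin A/sin B ≈ 273.56.
Area = ½·CA·AB·sin A ≈ 43677.
Semiperimeter s = (382.05+325.63+273.56)/2 = 490.62.
Inradius = area/s = 43677/490.62 ≈ 89.023.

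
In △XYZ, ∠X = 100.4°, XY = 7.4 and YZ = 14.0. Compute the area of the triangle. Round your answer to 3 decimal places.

area ≈ 38.661

Law of sines: sin Z = XY·sin X/YZ ≈ 0.51989.
Since YZ ≥ XY, only the acute value applies: ∠Z ≈ 31.32°.
Then ∠Y = 180° − ∠X − ∠Z ≈ 48.28°.
Law of sines gives ZX = YZ·sin Y/sin X ≈ 10.623.
Area = ½·YZ·XY·sin Y ≈ 38.661.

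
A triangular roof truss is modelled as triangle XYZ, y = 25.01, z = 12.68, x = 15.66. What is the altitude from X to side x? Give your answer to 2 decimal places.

10.57

Semiperimeter s = (15.66 + 25.01 + 12.68)/2 = 26.675.
Heron's formula: area = √(26.675·11.015·1.665·13.995) ≈ 82.744.
The altitude from X has length 2·area/x ≈ 10.568.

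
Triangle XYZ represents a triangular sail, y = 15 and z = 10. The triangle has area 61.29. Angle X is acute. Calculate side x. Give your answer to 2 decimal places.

12.33

From area = ½·y·z·sin X, we get sin X = 2·area/(y·z) ≈ 0.81720.
Taking the acute solution, ∠X ≈ 0.957 rad.
Law of cosines then gives x ≈ 12.333.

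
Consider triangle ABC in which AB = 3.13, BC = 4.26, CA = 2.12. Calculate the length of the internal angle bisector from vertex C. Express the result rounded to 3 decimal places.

By the law of cosines, cos C = (BC² + CA² − AB²) / (2·BC·CA) ≈ 0.71115, so ∠C ≈ 44.67°.
The bisector from C has length 2·BC·CA·cos(∠C/2)/(BC+CA) ≈ 2.6187.

t_C ≈ 2.619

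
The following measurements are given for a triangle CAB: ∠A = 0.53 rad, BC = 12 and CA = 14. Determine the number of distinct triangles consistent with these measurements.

CA·sin A = 14·sin(0.53 rad) ≈ 7.077.
Since CA sin A < BC < CA (7.077 < 12 < 14), two triangles exist.

2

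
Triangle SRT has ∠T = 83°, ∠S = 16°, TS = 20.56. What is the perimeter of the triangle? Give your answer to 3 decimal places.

46.959

The third angle is ∠R = 180° − ∠T − ∠S = 81.00°.
Law of sines: RT = TS·sin S/sin R ≈ 5.7377.
Law of sines: SR = TS·sin T/sin R ≈ 20.661.
Semiperimeter s = (5.7377+20.56+20.661)/2 = 23.479.
Perimeter = 5.7377 + 20.56 + 20.661 = 46.959.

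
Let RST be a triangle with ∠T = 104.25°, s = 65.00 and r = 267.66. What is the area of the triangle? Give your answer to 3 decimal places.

8431.291

Area = ½·r·s·sin T ≈ 8431.3.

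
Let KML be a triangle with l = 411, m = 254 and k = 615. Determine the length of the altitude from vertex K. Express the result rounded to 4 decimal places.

h_K ≈ 122.2999

Semiperimeter s = (615 + 254 + 411)/2 = 640.
Heron's formula: area = √(640·25·386·229) ≈ 37607.
The altitude from K has length 2·area/k ≈ 122.3.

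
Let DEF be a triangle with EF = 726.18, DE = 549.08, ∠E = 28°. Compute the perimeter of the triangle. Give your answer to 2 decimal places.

perimeter ≈ 1628.40

By the law of cosines, FD² = DE² + EF² − 2·DE·EF·cos E = 1.2471e+05, so FD ≈ 353.14.
Semiperimeter s = (726.18+353.14+549.08)/2 = 814.2.
Perimeter = 726.18 + 353.14 + 549.08 = 1628.4.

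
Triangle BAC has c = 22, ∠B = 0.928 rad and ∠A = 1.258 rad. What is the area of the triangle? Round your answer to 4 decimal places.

The third angle is ∠C = π − ∠B − ∠A = 0.956 rad.
Law of sines: b = c·sin B/sin C ≈ 21.563.
Law of sines: a = c·sin A/sin C ≈ 25.632.
Area = ½·c·b·sin A ≈ 225.68.

area ≈ 225.6804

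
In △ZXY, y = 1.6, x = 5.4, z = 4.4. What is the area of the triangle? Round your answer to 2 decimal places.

Semiperimeter s = (4.4 + 5.4 + 1.6)/2 = 5.7.
Heron's formula: area = √(5.7·1.3·0.3·4.1) ≈ 3.019.

3.02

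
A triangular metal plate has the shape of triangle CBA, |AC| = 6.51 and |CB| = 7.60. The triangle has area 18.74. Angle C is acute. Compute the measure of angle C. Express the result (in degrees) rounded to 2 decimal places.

49.25

From area = ½·|AC|·|CB|·sin C, we get sin C = 2·area/(|AC|·|CB|) ≈ 0.75754.
Taking the acute solution, ∠C ≈ 49.25°.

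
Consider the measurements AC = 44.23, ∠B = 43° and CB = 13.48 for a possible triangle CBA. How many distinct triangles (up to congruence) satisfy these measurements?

CB·sin B = 13.48·sin(43°) ≈ 9.193.
Since AC ≥ CB, exactly one triangle exists.

1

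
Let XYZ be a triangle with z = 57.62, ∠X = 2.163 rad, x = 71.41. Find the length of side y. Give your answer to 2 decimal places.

Law of sines: sin Z = z·sin X/x ≈ 0.66949.
Since x ≥ z, only the acute value applies: ∠Z ≈ 0.734 rad.
Then ∠Y = π − ∠X − ∠Z ≈ 0.245 rad.
Law of sines gives y = x·sin Y/sin X ≈ 20.882.

20.88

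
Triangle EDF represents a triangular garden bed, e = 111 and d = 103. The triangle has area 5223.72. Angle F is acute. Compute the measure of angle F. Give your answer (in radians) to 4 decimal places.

∠F ≈ 1.1525 rad

From area = ½·e·d·sin F, we get sin F = 2·area/(e·d) ≈ 0.91380.
Taking the acute solution, ∠F ≈ 1.153 rad.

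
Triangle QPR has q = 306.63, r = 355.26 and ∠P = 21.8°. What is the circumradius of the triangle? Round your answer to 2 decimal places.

By the law of cosines, p² = r² + q² − 2·r·q·cos P = 17945, so p ≈ 133.96.
Area = ½·r·q·sin P ≈ 20227.
Circumradius = p/(2 sin P) ≈ 180.36.

180.36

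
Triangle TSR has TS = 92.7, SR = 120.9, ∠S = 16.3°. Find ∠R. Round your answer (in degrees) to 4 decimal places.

By the law of cosines, RT² = TS² + SR² − 2·TS·SR·cos S = 1696.2, so RT ≈ 41.185.
Law of cosines again: cos R = (SR² + RT² − TS²)/(2·SR·RT) ≈ 0.77519, so ∠R ≈ 39.18°.

39.1780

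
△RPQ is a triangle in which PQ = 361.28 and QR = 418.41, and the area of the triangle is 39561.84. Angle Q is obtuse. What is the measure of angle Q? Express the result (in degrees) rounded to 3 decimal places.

From area = ½·PQ·QR·sin Q, we get sin Q = 2·area/(PQ·QR) ≈ 0.52343.
Taking the obtuse solution, ∠Q ≈ 148.44°.

∠Q ≈ 148.437°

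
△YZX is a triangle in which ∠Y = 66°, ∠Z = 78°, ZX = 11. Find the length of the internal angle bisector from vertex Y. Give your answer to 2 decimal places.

The third angle is ∠X = 180° − ∠Y − ∠Z = 36.00°.
Law of sines: XY = ZX·sin Z/sin Y ≈ 11.778.
Law of sines: YZ = ZX·sin X/sin Y ≈ 7.0775.
The bisector from Y has length 2·XY·YZ·cos(∠Y/2)/(XY+YZ) ≈ 7.4154.

7.42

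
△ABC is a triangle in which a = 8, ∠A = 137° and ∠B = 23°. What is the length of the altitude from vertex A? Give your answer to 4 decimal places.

The third angle is ∠C = 180° − ∠A − ∠B = 20.00°.
Law of sines: b = a·sin B/sin A ≈ 4.5834.
Law of sines: c = a·sin C/sin A ≈ 4.012.
Area = ½·a·b·sin C ≈ 6.2704.
The altitude from A has length 2·area/a ≈ 1.5676.

h_A ≈ 1.5676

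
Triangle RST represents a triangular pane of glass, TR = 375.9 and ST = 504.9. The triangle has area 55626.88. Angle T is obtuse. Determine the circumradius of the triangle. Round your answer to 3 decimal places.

715.556

From area = ½·ST·TR·sin T, we get sin T = 2·area/(ST·TR) ≈ 0.58619.
Taking the obtuse solution, ∠T ≈ 144.11°.
Law of cosines then gives RS ≈ 838.9.
Circumradius = RS/(2 sin T) ≈ 715.56.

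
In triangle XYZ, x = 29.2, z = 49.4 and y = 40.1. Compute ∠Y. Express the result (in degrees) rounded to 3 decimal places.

∠Y ≈ 54.263°

By the law of cosines, cos Y = (z² + x² − y²) / (2·z·x) ≈ 0.58406, so ∠Y ≈ 54.26°.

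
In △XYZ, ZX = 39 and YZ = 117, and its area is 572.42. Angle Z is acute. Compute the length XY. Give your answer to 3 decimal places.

From area = ½·YZ·ZX·sin Z, we get sin Z = 2·area/(YZ·ZX) ≈ 0.25090.
Taking the acute solution, ∠Z ≈ 14.53°.
Law of cosines then gives XY ≈ 79.849.

79.849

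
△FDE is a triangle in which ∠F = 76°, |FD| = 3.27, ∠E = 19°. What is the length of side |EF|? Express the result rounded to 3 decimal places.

10.006

The third angle is ∠D = 180° − ∠E − ∠F = 85.00°.
Law of sines: |EF| = |FD|·sin D/sin E ≈ 10.006.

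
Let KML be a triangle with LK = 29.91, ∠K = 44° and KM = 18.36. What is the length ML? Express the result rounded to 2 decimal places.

21.02

By the law of cosines, ML² = LK² + KM² − 2·LK·KM·cos K = 441.65, so ML ≈ 21.015.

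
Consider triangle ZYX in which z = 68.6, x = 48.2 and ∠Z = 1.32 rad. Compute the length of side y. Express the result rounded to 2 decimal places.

62.22

Law of sines: sin X = x·sin Z/z ≈ 0.68064.
Since z ≥ x, only the acute value applies: ∠X ≈ 0.749 rad.
Then ∠Y = π − ∠Z − ∠X ≈ 1.073 rad.
Law of sines gives y = z·sin Y/sin Z ≈ 62.22.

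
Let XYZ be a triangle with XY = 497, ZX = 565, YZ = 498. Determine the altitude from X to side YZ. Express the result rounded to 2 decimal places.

464.61

Semiperimeter s = (498 + 565 + 497)/2 = 780.
Heron's formula: area = √(780·282·215·283) ≈ 1.1569e+05.
The altitude from X has length 2·area/YZ ≈ 464.61.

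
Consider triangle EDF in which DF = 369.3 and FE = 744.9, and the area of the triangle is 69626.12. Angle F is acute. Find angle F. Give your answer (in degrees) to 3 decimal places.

From area = ½·DF·FE·sin F, we get sin F = 2·area/(DF·FE) ≈ 0.50620.
Taking the acute solution, ∠F ≈ 30.41°.

∠F ≈ 30.411°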